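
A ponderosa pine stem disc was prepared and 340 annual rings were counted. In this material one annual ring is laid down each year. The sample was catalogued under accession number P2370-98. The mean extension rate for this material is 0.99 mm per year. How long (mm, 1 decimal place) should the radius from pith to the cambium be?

336.6 mm

340 years of growth are recorded.
Length ≈ 0.99 × 340 = 336.6 mm.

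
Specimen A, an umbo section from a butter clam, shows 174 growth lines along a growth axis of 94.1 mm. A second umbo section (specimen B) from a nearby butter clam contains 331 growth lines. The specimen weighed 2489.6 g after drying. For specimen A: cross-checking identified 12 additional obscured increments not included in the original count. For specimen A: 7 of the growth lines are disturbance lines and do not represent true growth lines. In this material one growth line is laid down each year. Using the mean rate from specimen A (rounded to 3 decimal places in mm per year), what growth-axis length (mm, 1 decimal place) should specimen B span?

174.1 mm

Specimen A: true growth line count = 174 − 7 + 12 = 179.
A: Mean rate = 94.1 mm / 179 years ≈ 0.526 mm/yr.
For B, 0.526 mm/year × 331 years = 174.1 mm.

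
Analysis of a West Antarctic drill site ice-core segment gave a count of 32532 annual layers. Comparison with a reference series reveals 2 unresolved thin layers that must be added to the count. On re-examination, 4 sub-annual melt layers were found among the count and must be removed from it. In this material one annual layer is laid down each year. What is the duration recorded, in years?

32530 years

Correcting the raw count gives 32532 − 4 + 2 = 32530 true annual layers.
One annual layer per year makes the duration 32530 years.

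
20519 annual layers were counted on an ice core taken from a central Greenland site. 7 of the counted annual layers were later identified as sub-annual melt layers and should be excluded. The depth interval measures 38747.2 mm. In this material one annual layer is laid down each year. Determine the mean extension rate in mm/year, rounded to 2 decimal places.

Correcting the raw count gives 20519 − 7 = 20512 true annual layers.
38747.2 mm over 20512 years gives 38747.2 / 20512 ≈ 1.89 mm/year.

1.89 mm/year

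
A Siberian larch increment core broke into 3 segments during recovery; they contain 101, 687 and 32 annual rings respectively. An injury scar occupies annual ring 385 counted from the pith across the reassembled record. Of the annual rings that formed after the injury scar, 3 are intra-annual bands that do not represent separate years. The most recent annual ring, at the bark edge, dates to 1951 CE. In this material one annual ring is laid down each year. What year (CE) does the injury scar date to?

1519 CE

Total annual rings = 101 + 687 + 32 = 820.
Between annual ring 385 and the bark edge there are 820 − 385 = 435 annual rings.
Excluding 3 false annual rings: 435 − 3 = 432.
Counting back 432 years from 1951 CE places the injury scar in 1951 − 432 = 1519 CE.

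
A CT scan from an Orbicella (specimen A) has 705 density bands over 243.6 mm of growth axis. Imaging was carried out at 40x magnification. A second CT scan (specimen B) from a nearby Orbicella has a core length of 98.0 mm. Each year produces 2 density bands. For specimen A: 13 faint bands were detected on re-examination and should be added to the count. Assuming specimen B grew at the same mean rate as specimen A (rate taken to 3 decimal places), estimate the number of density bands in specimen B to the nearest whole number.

Specimen A: after corrections the count is 705 + 13 = 718 density bands.
Specimen A: 718 density bands at 2 per year is 718 / 2 = 359 years.
A: Mean rate = 243.6 mm / 359 years ≈ 0.679 mm/yr.
For B, 98.0 / 0.679 = 144.33 years; at 2 density bands per year that is 144.33 × 2 ≈ 289 density bands.

289 density bands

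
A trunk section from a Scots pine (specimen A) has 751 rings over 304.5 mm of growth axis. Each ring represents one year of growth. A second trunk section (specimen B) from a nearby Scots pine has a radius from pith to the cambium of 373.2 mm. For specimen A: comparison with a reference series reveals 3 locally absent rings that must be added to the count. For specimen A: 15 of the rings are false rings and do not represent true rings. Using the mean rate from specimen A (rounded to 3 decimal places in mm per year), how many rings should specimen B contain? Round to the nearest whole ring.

Specimen A: after corrections the count is 751 − 15 + 3 = 739 rings.
A: Mean rate = 304.5 mm / 739 years ≈ 0.412 mm per year.
For B, 373.2 / 0.412 = 905.83 years ≈ 906 rings.

906 rings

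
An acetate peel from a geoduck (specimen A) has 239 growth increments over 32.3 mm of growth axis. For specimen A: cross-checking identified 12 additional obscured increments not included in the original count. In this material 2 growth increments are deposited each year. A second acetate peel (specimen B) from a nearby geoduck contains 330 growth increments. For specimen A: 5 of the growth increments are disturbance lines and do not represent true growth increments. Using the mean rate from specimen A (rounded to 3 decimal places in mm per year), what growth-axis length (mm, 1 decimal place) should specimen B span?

43.4 mm

Specimen A: adjusted count: 239 − 5 + 12 = 246 growth increments.
Specimen A: 246 growth increments at 2 per year is 246 / 2 = 123 years.
A: Mean rate = 32.3 mm / 123 years ≈ 0.263 mm/year.
Specimen B: 330 growth increments at 2 per year is 330 / 2 = 165 years. For B, 0.263 mm/year × 165 years = 43.4 mm.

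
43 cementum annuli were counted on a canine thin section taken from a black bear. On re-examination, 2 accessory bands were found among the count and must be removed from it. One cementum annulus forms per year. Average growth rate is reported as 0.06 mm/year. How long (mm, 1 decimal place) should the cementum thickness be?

True cementum annulus count = 43 − 2 = 41.
41 years at 0.06 mm/year gives 0.06 × 41 = 2.5 mm.

2.5 mm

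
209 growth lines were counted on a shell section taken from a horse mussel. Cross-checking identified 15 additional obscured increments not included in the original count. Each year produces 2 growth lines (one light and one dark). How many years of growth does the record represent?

Adjusted count: 209 + 15 = 224 growth lines.
224 growth lines at 2 per year is 224 / 2 = 112 years.

112 years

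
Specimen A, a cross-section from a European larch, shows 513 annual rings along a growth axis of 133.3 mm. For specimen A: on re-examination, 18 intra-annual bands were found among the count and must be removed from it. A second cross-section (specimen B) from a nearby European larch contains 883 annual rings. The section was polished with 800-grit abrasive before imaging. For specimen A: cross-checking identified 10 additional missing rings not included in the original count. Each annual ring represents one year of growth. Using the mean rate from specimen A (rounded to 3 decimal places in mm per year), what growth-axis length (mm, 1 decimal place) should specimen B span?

Specimen A: correcting the raw count gives 513 − 18 + 10 = 505 true annual rings.
A: Extension rate ≈ 133.3 / 505 = 0.264 mm per year.
For B, 0.264 mm/year × 883 years = 233.1 mm.

233.1 mm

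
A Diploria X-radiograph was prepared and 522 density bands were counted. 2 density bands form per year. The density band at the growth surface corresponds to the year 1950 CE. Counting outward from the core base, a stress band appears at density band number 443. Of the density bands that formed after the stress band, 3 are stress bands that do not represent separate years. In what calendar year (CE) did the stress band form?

Between density band 443 and the growth surface there are 522 − 443 = 79 density bands.
Excluding 3 false density bands: 79 − 3 = 76.
76 density bands at 2 per year is 76 / 2 = 38 years.
1950 − 38 = 1912 CE.

1912 CE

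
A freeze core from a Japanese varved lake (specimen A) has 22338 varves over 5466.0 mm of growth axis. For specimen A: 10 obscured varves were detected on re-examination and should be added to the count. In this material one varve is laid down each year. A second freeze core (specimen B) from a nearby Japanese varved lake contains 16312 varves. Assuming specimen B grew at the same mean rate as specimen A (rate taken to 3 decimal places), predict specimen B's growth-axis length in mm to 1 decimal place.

3996.4 mm

Specimen A: adjusted count: 22338 + 10 = 22348 varves.
A: Extension rate ≈ 5466.0 / 22348 = 0.245 mm/yr.
For B, 0.245 mm/year × 16312 years = 3996.4 mm.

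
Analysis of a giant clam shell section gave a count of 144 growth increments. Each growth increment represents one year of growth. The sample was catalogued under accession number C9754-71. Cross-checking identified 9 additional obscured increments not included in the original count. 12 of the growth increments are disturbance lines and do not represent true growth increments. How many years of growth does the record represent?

141 yr

True growth increment count = 144 − 12 + 9 = 141.
With a one-to-one growth increment periodicity this is 141 years.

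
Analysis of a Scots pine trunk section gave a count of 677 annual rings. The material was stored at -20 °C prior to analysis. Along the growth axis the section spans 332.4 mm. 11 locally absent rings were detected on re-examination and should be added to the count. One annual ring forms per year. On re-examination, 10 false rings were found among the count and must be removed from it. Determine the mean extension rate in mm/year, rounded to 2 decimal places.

0.49 mm/year

After corrections the count is 677 − 10 + 11 = 678 annual rings.
332.4 mm over 678 years gives 332.4 / 678 ≈ 0.49 mm/year.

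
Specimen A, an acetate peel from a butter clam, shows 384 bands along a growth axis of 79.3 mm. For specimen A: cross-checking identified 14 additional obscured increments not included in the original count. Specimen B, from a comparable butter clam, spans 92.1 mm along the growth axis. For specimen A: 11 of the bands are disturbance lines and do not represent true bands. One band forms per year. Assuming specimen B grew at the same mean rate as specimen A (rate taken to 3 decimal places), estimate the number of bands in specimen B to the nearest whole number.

449 bands

Specimen A: after corrections the count is 384 − 11 + 14 = 387 bands.
A: 79.3 mm over 387 years gives 79.3 / 387 ≈ 0.205 mm/year.
Specimen B: 92.1 mm / 0.205 mm per year = 449.27 years ≈ 449 bands.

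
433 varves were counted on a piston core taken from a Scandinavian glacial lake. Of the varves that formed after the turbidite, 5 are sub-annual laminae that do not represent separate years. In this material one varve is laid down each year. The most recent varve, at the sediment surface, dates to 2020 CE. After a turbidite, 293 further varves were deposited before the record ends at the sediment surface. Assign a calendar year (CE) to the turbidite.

293 varves formed after the turbidite.
293 − 5 false = 288 true varves after the turbidite.
The varve at the sediment surface is 2020 CE, so the turbidite dates to 2020 − 288 = 1732 CE.

1732 CE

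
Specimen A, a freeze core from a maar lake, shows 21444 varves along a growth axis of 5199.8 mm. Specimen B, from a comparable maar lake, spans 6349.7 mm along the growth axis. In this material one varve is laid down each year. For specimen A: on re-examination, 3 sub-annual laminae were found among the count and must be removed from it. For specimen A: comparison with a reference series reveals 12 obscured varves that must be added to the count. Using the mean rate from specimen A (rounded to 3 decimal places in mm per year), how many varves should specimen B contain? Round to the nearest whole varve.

26238 varves

Specimen A: true varve count = 21444 − 3 + 12 = 21453.
A: 5199.8 mm over 21453 years gives 5199.8 / 21453 ≈ 0.242 mm per year.
B spans 6349.7 / 0.242 = 26238.43 years ≈ 26238 varves.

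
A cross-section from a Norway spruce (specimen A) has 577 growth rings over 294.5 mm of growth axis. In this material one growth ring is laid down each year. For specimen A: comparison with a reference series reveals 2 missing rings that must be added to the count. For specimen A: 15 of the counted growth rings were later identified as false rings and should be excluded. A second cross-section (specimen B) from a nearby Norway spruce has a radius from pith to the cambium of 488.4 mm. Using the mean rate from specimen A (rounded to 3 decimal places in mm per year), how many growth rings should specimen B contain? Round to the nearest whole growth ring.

Specimen A: after corrections the count is 577 − 15 + 2 = 564 growth rings.
A: 294.5 mm over 564 years gives 294.5 / 564 ≈ 0.522 mm/year.
B spans 488.4 / 0.522 = 935.63 years ≈ 936 growth rings.

936 growth rings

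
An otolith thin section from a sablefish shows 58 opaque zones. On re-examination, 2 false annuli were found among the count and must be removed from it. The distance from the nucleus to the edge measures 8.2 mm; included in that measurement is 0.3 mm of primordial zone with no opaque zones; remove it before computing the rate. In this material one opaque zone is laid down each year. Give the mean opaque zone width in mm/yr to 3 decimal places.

0.141 mm/yr

Correcting the raw count gives 58 − 2 = 56 true opaque zones.
Net length = 8.2 − 0.3 = 7.9 mm.
Mean rate = 7.9 mm / 56 years ≈ 0.141 mm/yr.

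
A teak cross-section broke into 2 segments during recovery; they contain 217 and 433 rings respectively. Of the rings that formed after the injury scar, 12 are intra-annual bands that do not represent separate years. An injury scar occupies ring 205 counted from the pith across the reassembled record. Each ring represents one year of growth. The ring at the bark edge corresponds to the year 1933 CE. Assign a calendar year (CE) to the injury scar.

Total rings = 217 + 433 = 650.
650 − 205 = 445 rings lie beyond the injury scar toward the bark edge.
Excluding 12 false rings: 445 − 12 = 433.
1933 − 433 = 1500 CE.

1500 CE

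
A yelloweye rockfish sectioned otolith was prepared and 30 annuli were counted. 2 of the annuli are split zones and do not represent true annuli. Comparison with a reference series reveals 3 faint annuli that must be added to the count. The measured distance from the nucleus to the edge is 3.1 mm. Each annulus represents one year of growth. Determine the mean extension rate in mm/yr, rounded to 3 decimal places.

0.100 mm/yr

True annulus count = 30 − 2 + 3 = 31.
Mean rate = 3.1 mm / 31 years ≈ 0.100 mm/yr.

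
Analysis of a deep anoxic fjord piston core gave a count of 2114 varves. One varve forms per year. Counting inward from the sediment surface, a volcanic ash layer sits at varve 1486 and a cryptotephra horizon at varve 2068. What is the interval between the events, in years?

582 yr

Separation: 2068 − 1486 = 582 varves.
That is 582 years at one varve per year.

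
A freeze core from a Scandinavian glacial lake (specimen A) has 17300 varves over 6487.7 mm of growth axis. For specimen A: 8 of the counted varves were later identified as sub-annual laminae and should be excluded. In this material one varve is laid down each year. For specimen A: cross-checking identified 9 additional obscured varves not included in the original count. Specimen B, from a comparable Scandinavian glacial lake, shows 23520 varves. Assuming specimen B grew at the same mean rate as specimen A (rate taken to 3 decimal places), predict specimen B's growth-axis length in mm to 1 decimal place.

8820.0 mm

Specimen A: adjusted count: 17300 − 8 + 9 = 17301 varves.
A: Mean rate = 6487.7 mm / 17301 years ≈ 0.375 mm per year.
For B, 0.375 mm/year × 23520 years = 8820.0 mm.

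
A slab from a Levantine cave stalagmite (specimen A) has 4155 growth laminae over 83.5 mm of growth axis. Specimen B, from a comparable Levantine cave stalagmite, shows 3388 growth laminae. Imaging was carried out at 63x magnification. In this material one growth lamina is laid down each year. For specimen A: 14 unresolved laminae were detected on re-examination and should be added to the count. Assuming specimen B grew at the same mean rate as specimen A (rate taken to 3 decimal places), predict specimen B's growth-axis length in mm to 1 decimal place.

67.8 mm

Specimen A: correcting the raw count gives 4155 + 14 = 4169 true growth laminae.
A: Mean rate = 83.5 mm / 4169 years ≈ 0.020 mm/year.
Length of B = 0.020 × 3388 = 67.8 mm.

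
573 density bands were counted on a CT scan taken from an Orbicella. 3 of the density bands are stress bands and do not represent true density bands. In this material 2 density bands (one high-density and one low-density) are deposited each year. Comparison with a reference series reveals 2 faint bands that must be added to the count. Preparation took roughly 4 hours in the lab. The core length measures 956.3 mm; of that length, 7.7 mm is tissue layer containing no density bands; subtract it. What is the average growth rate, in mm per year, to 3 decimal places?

Correcting the raw count gives 573 − 3 + 2 = 572 true density bands.
With 2 density bands per year, 572 / 2 = 286 years.
Net length = 956.3 − 7.7 = 948.6 mm.
Mean rate = 948.6 mm / 286 years ≈ 3.317 mm per year.

3.317 mm per year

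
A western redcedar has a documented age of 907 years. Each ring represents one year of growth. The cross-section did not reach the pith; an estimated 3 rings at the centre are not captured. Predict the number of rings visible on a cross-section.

Expected rings over 907 years: 907.
Subtracting the 3 rings not captured gives 907 − 3 = 904 rings in the record.

904 rings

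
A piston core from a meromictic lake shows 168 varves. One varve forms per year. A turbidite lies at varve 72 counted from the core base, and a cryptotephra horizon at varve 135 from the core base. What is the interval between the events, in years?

63 years

The two markers are separated by 135 − 72 = 63 varves.
One varve per year makes the interval 63 years.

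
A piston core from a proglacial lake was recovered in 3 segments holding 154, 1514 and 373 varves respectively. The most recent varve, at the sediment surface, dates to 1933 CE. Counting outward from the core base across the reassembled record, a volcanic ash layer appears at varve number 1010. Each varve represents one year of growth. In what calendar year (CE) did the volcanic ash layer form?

902 CE

Total varves = 154 + 1514 + 373 = 2041.
Between varve 1010 and the sediment surface there are 2041 − 1010 = 1031 varves.
The varve at the sediment surface is 1933 CE, so the volcanic ash layer dates to 1933 − 1031 = 902 CE.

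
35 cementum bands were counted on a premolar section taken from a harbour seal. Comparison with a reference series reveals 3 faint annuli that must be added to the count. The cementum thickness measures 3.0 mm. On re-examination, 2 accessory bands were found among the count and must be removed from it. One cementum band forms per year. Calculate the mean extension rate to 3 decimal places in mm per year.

Adjusted count: 35 − 2 + 3 = 36 cementum bands.
Extension rate ≈ 3.0 / 36 = 0.083 mm per year.

0.083 mm per year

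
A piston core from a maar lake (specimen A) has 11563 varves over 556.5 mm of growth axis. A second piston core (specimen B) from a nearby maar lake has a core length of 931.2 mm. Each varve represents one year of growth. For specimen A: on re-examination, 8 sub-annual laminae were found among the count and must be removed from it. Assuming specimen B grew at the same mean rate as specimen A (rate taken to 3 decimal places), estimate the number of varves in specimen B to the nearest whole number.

Specimen A: true varve count = 11563 − 8 = 11555.
A: 556.5 mm over 11555 years gives 556.5 / 11555 ≈ 0.048 mm per year.
For B, 931.2 / 0.048 = 19400.00 years ≈ 19400 varves.

19400 varves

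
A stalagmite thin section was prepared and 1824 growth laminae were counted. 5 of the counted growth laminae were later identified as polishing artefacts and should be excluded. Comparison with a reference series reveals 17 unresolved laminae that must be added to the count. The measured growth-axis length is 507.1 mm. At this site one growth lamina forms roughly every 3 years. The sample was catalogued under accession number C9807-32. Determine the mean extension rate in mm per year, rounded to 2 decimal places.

0.09 mm per year

True growth lamina count = 1824 − 5 + 17 = 1836.
Multiplying by 3 years per growth lamina: 1836 × 3 = 5508 years.
Mean rate = 507.1 mm / 5508 years ≈ 0.09 mm per year.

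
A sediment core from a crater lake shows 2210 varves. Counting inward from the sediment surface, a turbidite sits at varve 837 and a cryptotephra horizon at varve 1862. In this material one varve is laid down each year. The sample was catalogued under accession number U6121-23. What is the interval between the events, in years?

1025 years

1862 − 837 = 1025 varves lie between the two events.
At one varve per year, 1025 years elapsed between them.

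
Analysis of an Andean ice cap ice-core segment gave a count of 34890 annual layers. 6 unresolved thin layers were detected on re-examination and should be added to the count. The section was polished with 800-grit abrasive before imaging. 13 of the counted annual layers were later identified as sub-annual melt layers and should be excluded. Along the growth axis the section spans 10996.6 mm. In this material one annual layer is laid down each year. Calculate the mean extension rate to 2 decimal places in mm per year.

Correcting the raw count gives 34890 − 13 + 6 = 34883 true annual layers.
Mean rate = 10996.6 mm / 34883 years ≈ 0.32 mm per year.

0.32 mm per year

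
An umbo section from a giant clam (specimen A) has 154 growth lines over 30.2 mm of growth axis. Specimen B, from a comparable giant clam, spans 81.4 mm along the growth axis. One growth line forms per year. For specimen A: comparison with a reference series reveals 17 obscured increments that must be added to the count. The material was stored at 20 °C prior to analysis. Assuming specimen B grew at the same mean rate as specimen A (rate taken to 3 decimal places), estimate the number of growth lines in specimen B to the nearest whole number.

460 growth lines

Specimen A: after corrections the count is 154 + 17 = 171 growth lines.
A: 30.2 mm over 171 years gives 30.2 / 171 ≈ 0.177 mm/year.
For B, 81.4 / 0.177 = 459.89 years ≈ 460 growth lines.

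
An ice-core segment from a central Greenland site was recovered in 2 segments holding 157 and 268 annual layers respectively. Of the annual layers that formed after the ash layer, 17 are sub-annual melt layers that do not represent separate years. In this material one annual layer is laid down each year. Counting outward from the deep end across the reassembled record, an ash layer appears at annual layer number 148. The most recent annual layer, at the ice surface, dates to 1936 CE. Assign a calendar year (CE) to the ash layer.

Total annual layers = 157 + 268 = 425.
The ash layer sits at annual layer 148 from the deep end, so 425 − 148 = 277 annual layers formed after it.
Removing the 17 false annual layers leaves 277 − 17 = 260 true annual layers beyond the ash layer.
The annual layer at the ice surface is 1936 CE, so the ash layer dates to 1936 − 260 = 1676 CE.

1676 CE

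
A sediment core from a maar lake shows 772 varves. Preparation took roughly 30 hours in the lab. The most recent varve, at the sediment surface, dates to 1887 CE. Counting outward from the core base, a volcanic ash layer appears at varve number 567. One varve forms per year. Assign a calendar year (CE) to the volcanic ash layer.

1682 CE

772 − 567 = 205 varves lie beyond the volcanic ash layer toward the sediment surface.
Counting back 205 years from 1887 CE places the volcanic ash layer in 1887 − 205 = 1682 CE.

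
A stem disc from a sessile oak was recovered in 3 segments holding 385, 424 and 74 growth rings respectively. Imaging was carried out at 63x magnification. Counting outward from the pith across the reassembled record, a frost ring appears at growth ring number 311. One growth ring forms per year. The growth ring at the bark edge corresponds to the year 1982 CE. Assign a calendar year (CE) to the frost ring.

Total growth rings = 385 + 424 + 74 = 883.
The frost ring sits at growth ring 311 from the pith, so 883 − 311 = 572 growth rings formed after it.
1982 − 572 = 1410 CE.

1410 CE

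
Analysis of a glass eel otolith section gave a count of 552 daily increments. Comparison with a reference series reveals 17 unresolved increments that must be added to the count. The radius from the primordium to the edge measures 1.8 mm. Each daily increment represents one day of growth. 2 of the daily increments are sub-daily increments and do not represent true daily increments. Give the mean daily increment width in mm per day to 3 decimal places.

0.003 mm per day

After corrections the count is 552 − 2 + 17 = 567 daily increments.
1.8 mm over 567 days gives 1.8 / 567 ≈ 0.003 mm per day.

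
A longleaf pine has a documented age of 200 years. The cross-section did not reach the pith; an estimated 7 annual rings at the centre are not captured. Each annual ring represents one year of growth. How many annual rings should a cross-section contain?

193 annual rings

At one annual ring per year, 200 years correspond to 200 annual rings.
200 − 7 missed = 193 annual rings expected in the prepared section.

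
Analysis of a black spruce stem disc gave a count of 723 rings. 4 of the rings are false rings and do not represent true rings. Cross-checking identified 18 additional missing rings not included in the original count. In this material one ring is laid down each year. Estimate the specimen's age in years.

Correcting the raw count gives 723 − 4 + 18 = 737 true rings.
At one ring per year, that is 737 years.

737 years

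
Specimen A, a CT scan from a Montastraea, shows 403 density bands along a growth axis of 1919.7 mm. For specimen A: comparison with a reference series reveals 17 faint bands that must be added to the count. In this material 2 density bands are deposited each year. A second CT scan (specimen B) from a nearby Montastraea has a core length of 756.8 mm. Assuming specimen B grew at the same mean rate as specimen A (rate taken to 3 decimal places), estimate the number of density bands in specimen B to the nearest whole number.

Specimen A: adjusted count: 403 + 17 = 420 density bands.
Specimen A: dividing by 2 density bands per year: 420 / 2 = 210 years.
A: Extension rate ≈ 1919.7 / 210 = 9.141 mm/yr.
Specimen B: 756.8 mm / 9.141 mm per year = 82.79 years; at 2 density bands per year that is 82.79 × 2 ≈ 166 density bands.

166 density bands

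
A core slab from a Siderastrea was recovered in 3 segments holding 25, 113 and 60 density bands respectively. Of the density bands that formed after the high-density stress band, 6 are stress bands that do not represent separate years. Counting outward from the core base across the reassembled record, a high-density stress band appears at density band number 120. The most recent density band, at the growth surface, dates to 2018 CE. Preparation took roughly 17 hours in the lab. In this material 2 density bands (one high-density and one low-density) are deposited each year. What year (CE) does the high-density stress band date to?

Total density bands = 25 + 113 + 60 = 198.
Between density band 120 and the growth surface there are 198 − 120 = 78 density bands.
Removing the 6 false density bands leaves 78 − 6 = 72 true density bands beyond the high-density stress band.
Dividing by 2 density bands per year: 72 / 2 = 36 years.
2018 − 36 = 1982 CE.

1982 CE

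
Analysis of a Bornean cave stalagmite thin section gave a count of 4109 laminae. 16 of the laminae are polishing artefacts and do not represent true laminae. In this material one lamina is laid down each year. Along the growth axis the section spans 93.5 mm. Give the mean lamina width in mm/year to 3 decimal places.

0.023 mm/year

True lamina count = 4109 − 16 = 4093.
93.5 mm over 4093 years gives 93.5 / 4093 ≈ 0.023 mm/year.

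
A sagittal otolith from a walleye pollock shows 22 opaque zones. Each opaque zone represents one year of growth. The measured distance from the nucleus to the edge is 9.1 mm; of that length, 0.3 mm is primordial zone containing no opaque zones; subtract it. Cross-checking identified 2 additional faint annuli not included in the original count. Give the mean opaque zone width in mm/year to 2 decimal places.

After corrections the count is 22 + 2 = 24 opaque zones.
Removing the 0.3 mm offcut leaves 9.1 − 0.3 = 8.8 mm.
Mean rate = 8.8 mm / 24 years ≈ 0.37 mm/year.

0.37 mm/year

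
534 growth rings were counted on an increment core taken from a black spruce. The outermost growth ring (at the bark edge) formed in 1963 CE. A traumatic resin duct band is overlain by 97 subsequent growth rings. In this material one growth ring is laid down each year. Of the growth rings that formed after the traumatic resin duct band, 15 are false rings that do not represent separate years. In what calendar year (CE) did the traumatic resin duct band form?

97 growth rings formed after the traumatic resin duct band.
Excluding 15 false growth rings: 97 − 15 = 82.
The growth ring at the bark edge is 1963 CE, so the traumatic resin duct band dates to 1963 − 82 = 1881 CE.

1881 CE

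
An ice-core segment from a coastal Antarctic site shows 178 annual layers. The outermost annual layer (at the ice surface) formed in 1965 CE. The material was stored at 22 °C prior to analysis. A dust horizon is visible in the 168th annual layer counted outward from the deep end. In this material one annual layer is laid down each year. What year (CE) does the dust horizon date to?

1955 CE

Between annual layer 168 and the ice surface there are 178 − 168 = 10 annual layers.
1965 − 10 = 1955 CE.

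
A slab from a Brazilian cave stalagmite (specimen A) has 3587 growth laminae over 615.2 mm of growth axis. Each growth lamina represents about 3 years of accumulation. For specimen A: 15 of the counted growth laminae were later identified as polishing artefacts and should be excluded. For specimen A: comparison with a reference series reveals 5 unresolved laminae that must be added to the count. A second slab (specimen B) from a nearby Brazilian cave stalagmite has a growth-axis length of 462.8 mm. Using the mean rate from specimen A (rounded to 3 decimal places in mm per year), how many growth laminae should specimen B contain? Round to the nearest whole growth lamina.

2706 growth laminae

Specimen A: adjusted count: 3587 − 15 + 5 = 3577 growth laminae.
Specimen A: multiplying by 3 years per growth lamina: 3577 × 3 = 10731 years.
A: Extension rate ≈ 615.2 / 10731 = 0.057 mm/yr.
B spans 462.8 / 0.057 = 8119.30 years; at 3 years per growth lamina that is 8119.30 / 3 ≈ 2706 growth laminae.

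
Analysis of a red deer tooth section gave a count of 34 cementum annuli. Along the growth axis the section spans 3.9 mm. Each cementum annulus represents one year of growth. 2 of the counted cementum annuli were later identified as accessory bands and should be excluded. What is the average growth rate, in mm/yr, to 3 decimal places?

Adjusted count: 34 − 2 = 32 cementum annuli.
3.9 mm over 32 years gives 3.9 / 32 ≈ 0.122 mm/yr.

0.122 mm/yr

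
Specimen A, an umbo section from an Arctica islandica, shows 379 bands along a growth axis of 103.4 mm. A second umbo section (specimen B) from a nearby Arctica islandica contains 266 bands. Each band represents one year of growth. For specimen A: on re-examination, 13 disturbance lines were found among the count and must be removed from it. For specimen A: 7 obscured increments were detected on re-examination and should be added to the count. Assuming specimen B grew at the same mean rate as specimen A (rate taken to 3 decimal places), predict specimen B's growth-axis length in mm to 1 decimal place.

73.7 mm

Specimen A: after corrections the count is 379 − 13 + 7 = 373 bands.
A: 103.4 mm over 373 years gives 103.4 / 373 ≈ 0.277 mm/year.
B's length ≈ 0.277 × 266 = 73.7 mm.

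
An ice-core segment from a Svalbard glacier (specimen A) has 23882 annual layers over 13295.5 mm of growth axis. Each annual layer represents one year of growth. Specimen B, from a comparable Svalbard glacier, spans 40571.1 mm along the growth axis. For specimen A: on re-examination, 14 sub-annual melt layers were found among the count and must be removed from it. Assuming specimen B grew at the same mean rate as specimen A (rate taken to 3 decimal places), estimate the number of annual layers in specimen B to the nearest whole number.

Specimen A: correcting the raw count gives 23882 − 14 = 23868 true annual layers.
A: Extension rate ≈ 13295.5 / 23868 = 0.557 mm per year.
For B, 40571.1 / 0.557 = 72838.60 years ≈ 72839 annual layers.

72839 annual layers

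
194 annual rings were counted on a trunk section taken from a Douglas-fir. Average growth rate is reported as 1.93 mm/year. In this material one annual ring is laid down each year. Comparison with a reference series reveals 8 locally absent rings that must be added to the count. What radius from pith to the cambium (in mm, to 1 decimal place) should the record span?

True annual ring count = 194 + 8 = 202.
Length ≈ 1.93 × 202 = 389.9 mm.

389.9 mm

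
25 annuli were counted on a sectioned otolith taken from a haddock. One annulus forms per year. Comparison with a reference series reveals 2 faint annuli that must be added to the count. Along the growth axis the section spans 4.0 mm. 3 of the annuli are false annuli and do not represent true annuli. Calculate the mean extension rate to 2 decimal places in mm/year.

0.17 mm/year

After corrections the count is 25 − 3 + 2 = 24 annuli.
Mean rate = 4.0 mm / 24 years ≈ 0.17 mm/year.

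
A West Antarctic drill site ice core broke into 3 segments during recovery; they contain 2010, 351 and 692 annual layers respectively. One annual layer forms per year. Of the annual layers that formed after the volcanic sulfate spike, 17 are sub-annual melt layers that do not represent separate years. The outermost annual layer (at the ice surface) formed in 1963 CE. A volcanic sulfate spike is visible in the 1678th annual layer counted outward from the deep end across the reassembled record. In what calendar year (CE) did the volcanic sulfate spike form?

605 CE

Total annual layers = 2010 + 351 + 692 = 3053.
3053 − 1678 = 1375 annual layers lie beyond the volcanic sulfate spike toward the ice surface.
Removing the 17 false annual layers leaves 1375 − 17 = 1358 true annual layers beyond the volcanic sulfate spike.
1963 − 1358 = 605 CE.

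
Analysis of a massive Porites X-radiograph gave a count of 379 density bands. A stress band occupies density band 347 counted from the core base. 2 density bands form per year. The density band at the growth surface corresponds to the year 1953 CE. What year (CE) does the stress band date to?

1937 CE

379 − 347 = 32 density bands lie beyond the stress band toward the growth surface.
32 density bands at 2 per year is 32 / 2 = 16 years.
1953 − 16 = 1937 CE.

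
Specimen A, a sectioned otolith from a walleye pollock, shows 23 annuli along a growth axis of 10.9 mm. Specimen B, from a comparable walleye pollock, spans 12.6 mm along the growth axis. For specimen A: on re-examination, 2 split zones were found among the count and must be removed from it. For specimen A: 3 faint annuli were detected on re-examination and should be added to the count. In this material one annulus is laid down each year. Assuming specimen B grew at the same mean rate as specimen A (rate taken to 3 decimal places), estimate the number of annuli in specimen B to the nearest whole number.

Specimen A: correcting the raw count gives 23 − 2 + 3 = 24 true annuli.
A: Extension rate ≈ 10.9 / 24 = 0.454 mm/yr.
B spans 12.6 / 0.454 = 27.75 years ≈ 28 annuli.

28 annuli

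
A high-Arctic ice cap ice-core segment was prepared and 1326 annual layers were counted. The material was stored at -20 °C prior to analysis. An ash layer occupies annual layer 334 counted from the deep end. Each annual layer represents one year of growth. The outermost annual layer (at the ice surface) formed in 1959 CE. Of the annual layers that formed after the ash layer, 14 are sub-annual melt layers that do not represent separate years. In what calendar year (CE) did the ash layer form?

981 CE

Between annual layer 334 and the ice surface there are 1326 − 334 = 992 annual layers.
Excluding 14 false annual layers: 992 − 14 = 978.
Counting back 978 years from 1959 CE places the ash layer in 1959 − 978 = 981 CE.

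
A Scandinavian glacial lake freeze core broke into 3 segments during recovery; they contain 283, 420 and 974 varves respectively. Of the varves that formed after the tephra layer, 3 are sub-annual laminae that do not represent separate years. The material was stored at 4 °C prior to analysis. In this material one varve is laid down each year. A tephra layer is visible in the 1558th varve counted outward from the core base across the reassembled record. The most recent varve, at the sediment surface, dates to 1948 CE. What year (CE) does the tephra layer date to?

Total varves = 283 + 420 + 974 = 1677.
1677 − 1558 = 119 varves lie beyond the tephra layer toward the sediment surface.
Removing the 3 false varves leaves 119 − 3 = 116 true varves beyond the tephra layer.
Counting back 116 years from 1948 CE places the tephra layer in 1948 − 116 = 1832 CE.

1832 CE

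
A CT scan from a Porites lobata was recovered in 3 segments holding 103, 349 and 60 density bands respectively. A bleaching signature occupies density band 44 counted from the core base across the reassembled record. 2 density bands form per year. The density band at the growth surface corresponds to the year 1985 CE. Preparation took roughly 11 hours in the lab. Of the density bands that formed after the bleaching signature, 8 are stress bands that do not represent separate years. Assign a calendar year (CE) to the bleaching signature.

1755 CE

Total density bands = 103 + 349 + 60 = 512.
512 − 44 = 468 density bands lie beyond the bleaching signature toward the growth surface.
Removing the 8 false density bands leaves 468 − 8 = 460 true density bands beyond the bleaching signature.
460 density bands at 2 per year is 460 / 2 = 230 years.
1985 − 230 = 1755 CE.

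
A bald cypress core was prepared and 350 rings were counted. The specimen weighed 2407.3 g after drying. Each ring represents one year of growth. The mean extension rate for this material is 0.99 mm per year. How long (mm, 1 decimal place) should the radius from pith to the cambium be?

346.5 mm

350 years of growth are recorded.
Length ≈ 0.99 × 350 = 346.5 mm.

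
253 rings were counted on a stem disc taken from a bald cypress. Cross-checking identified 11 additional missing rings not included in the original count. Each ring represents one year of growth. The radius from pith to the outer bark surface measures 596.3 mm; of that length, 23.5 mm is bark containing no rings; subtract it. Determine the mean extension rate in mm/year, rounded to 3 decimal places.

True ring count = 253 + 11 = 264.
The growth record spans 596.3 − 23.5 = 572.8 mm.
Extension rate ≈ 572.8 / 264 = 2.170 mm/year.

2.170 mm/year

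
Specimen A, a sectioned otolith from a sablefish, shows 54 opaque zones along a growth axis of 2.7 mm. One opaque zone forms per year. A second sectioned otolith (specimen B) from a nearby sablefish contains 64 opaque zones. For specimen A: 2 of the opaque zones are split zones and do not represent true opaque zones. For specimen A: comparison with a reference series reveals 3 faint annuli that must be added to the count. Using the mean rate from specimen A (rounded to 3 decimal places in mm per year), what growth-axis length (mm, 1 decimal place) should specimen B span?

3.1 mm

Specimen A: adjusted count: 54 − 2 + 3 = 55 opaque zones.
A: Extension rate ≈ 2.7 / 55 = 0.049 mm/yr.
Length of B = 0.049 × 64 = 3.1 mm.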